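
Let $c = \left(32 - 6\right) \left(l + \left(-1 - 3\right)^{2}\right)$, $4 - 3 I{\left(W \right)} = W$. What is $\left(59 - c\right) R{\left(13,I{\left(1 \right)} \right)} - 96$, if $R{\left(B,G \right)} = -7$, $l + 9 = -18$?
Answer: $-2511$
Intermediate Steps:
$l = -27$ ($l = -9 - 18 = -27$)
$I{\left(W \right)} = \frac{4}{3} - \frac{W}{3}$
$c = -286$ ($c = \left(32 - 6\right) \left(-27 + \left(-1 - 3\right)^{2}\right) = \left(32 - 6\right) \left(-27 + \left(-4\right)^{2}\right) = 26 \left(-27 + 16\right) = 26 \left(-11\right) = -286$)
$\left(59 - c\right) R{\left(13,I{\left(1 \right)} \right)} - 96 = \left(59 - -286\right) \left(-7\right) - 96 = \left(59 + 286\right) \left(-7\right) - 96 = 345 \left(-7\right) - 96 = -2415 - 96 = -2511$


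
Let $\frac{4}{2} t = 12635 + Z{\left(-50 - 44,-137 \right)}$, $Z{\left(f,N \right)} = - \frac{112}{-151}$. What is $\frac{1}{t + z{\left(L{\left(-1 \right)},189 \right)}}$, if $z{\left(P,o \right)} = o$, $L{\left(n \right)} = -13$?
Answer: $\frac{302}{1965075} \approx 0.00015368$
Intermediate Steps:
$Z{\left(f,N \right)} = \frac{112}{151}$ ($Z{\left(f,N \right)} = \left(-112\right) \left(- \frac{1}{151}\right) = \frac{112}{151}$)
$t = \frac{1907997}{302}$ ($t = \frac{12635 + \frac{112}{151}}{2} = \frac{1}{2} \cdot \frac{1907997}{151} = \frac{1907997}{302} \approx 6317.9$)
$\frac{1}{t + z{\left(L{\left(-1 \right)},189 \right)}} = \frac{1}{\frac{1907997}{302} + 189} = \frac{1}{\frac{1965075}{302}} = \frac{302}{1965075}$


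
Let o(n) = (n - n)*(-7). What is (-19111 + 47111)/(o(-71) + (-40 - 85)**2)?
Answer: 224/125 ≈ 1.7920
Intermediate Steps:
o(n) = 0 (o(n) = 0*(-7) = 0)
(-19111 + 47111)/(o(-71) + (-40 - 85)**2) = (-19111 + 47111)/(0 + (-40 - 85)**2) = 28000/(0 + (-125)**2) = 28000/(0 + 15625) = 28000/15625 = 28000*(1/15625) = 224/125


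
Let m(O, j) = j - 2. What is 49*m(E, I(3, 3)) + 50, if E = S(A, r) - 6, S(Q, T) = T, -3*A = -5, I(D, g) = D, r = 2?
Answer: 99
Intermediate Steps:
A = 5/3 (A = -⅓*(-5) = 5/3 ≈ 1.6667)
E = -4 (E = 2 - 6 = -4)
m(O, j) = -2 + j
49*m(E, I(3, 3)) + 50 = 49*(-2 + 3) + 50 = 49*1 + 50 = 49 + 50 = 99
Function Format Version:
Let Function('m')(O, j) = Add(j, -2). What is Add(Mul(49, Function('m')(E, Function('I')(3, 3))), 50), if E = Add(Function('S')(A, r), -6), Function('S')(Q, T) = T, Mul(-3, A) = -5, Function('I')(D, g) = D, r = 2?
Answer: 99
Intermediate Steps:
A = Rational(5, 3) (A = Mul(Rational(-1, 3), -5) = Rational(5, 3) ≈ 1.6667)
E = -4 (E = Add(2, -6) = -4)
Function('m')(O, j) = Add(-2, j)
Add(Mul(49, Function('m')(E, Function('I')(3, 3))), 50) = Add(Mul(49, Add(-2, 3)), 50) = Add(Mul(49, 1), 50) = Add(49, 50) = 99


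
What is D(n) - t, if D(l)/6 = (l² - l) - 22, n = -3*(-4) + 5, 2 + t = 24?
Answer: 1478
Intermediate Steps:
t = 22 (t = -2 + 24 = 22)
n = 17 (n = 12 + 5 = 17)
D(l) = -132 - 6*l + 6*l² (D(l) = 6*((l² - l) - 22) = 6*(-22 + l² - l) = -132 - 6*l + 6*l²)
D(n) - t = (-132 - 6*17 + 6*17²) - 1*22 = (-132 - 102 + 6*289) - 22 = (-132 - 102 + 1734) - 22 = 1500 - 22 = 1478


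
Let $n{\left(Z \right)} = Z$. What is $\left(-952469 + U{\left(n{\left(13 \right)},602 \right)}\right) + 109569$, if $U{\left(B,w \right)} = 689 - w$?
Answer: $-842813$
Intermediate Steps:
$\left(-952469 + U{\left(n{\left(13 \right)},602 \right)}\right) + 109569 = \left(-952469 + \left(689 - 602\right)\right) + 109569 = \left(-952469 + 87\right) + 109569 = -952382 + 109569 = -842813$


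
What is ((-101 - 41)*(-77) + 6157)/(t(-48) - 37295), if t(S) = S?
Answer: -17091/37343 ≈ -0.45768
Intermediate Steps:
((-101 - 41)*(-77) + 6157)/(t(-48) - 37295) = ((-101 - 41)*(-77) + 6157)/(-48 - 37295) = (-142*(-77) + 6157)/(-37343) = (10934 + 6157)*(-1/37343) = 17091*(-1/37343) = -17091/37343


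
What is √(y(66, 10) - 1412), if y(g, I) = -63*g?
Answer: I*√5570 ≈ 74.632*I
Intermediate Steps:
√(y(66, 10) - 1412) = √(-63*66 - 1412) = √(-4158 - 1412) = √(-5570) = I*√5570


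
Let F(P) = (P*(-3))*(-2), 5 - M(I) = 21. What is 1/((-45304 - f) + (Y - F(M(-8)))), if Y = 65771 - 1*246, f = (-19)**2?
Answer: 1/19956 ≈ 5.0110e-5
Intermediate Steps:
M(I) = -16 (M(I) = 5 - 1*21 = 5 - 21 = -16)
F(P) = 6*P (F(P) = -3*P*(-2) = 6*P)
f = 361
Y = 65525 (Y = 65771 - 246 = 65525)
1/((-45304 - f) + (Y - F(M(-8)))) = 1/((-45304 - 1*361) + (65525 - 6*(-16))) = 1/((-45304 - 361) + (65525 - 1*(-96))) = 1/(-45665 + (65525 + 96)) = 1/(-45665 + 65621) = 1/19956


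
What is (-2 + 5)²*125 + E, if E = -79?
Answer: 1046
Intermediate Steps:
(-2 + 5)²*125 + E = (-2 + 5)²*125 - 79 = 3²*125 - 79 = 9*125 - 79 = 1125 - 79 = 1046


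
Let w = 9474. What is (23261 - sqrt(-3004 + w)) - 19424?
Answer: 3837 - sqrt(6470) ≈ 3756.6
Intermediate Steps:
(23261 - sqrt(-3004 + w)) - 19424 = (23261 - sqrt(-3004 + 9474)) - 19424 = (23261 - sqrt(6470)) - 19424 = 3837 - sqrt(6470)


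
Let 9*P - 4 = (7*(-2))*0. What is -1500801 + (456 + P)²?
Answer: -104689217/81 ≈ -1.2925e+6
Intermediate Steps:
P = 4/9 (P = 4/9 + ((7*(-2))*0)/9 = 4/9 + (-14*0)/9 = 4/9 + (⅑)*0 = 4/9 + 0 = 4/9 ≈ 0.44444)
-1500801 + (456 + P)² = -1500801 + (456 + 4/9)² = -1500801 + (4108/9)² = -1500801 + 16875664/81 = -104689217/81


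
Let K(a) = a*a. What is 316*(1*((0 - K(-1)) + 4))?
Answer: 948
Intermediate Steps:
K(a) = a²
316*(1*((0 - K(-1)) + 4)) = 316*(1*((0 - 1*(-1)²) + 4)) = 316*(1*((0 - 1*1) + 4)) = 316*(1*((0 - 1) + 4)) = 316*(1*(-1 + 4)) = 316*(1*3) = 316*3 = 948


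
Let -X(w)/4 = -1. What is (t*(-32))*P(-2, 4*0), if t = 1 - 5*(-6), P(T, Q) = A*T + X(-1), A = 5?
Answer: 5952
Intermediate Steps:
X(w) = 4 (X(w) = -4*(-1) = 4)
P(T, Q) = 4 + 5*T (P(T, Q) = 5*T + 4 = 4 + 5*T)
t = 31 (t = 1 + 30 = 31)
(t*(-32))*P(-2, 4*0) = (31*(-32))*(4 + 5*(-2)) = -992*(4 - 10) = -992*(-6) = 5952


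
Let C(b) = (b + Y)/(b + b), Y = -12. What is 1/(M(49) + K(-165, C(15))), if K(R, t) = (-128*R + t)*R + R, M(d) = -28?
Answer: -2/6970019 ≈ -2.8694e-7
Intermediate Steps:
C(b) = (-12 + b)/(2*b) (C(b) = (b - 12)/(b + b) = (-12 + b)/((2*b)) = (-12 + b)*(1/(2*b)) = (-12 + b)/(2*b))
K(R, t) = R + R*(t - 128*R) (K(R, t) = (t - 128*R)*R + R = R*(t - 128*R) + R = R + R*(t - 128*R))
1/(M(49) + K(-165, C(15))) = 1/(-28 - 165*(1 + (½)*(-12 + 15)/15 - 128*(-165))) = 1/(-28 - 165*(1 + (½)*(1/15)*3 + 21120)) = 1/(-28 - 165*(1 + ⅒ + 21120)) = 1/(-28 - 165*211211/10) = 1/(-28 - 6969963/2) = 1/(-6970019/2) = -2/6970019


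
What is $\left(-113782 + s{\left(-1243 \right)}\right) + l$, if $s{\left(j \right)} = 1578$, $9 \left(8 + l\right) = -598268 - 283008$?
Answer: $- \frac{1891184}{9} \approx -2.1013 \cdot 10^{5}$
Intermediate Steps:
$l = - \frac{881348}{9}$ ($l = -8 + \frac{-598268 - 283008}{9} = -8 + \frac{1}{9} \left(-881276\right) = -8 - \frac{881276}{9} = - \frac{881348}{9} \approx -97928.0$)
$\left(-113782 + s{\left(-1243 \right)}\right) + l = \left(-113782 + 1578\right) - \frac{881348}{9} = -112204 - \frac{881348}{9} = - \frac{1891184}{9}$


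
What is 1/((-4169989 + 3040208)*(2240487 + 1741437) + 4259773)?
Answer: -1/4498697818871 ≈ -2.2229e-13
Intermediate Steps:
1/((-4169989 + 3040208)*(2240487 + 1741437) + 4259773) = 1/(-1129781*3981924 + 4259773) = 1/(-4498702078644 + 4259773) = 1/(-4498697818871) = -1/4498697818871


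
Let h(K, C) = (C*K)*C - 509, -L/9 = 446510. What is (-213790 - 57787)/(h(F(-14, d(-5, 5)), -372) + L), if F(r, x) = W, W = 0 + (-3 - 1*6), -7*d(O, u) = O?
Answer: 271577/5264555 ≈ 0.051586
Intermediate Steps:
L = -4018590 (L = -9*446510 = -4018590)
d(O, u) = -O/7
W = -9 (W = 0 + (-3 - 6) = 0 - 9 = -9)
F(r, x) = -9
h(K, C) = -509 + K*C² (h(K, C) = K*C² - 509 = -509 + K*C²)
(-213790 - 57787)/(h(F(-14, d(-5, 5)), -372) + L) = (-213790 - 57787)/((-509 - 9*(-372)²) - 4018590) = -271577/((-509 - 9*138384) - 4018590) = -271577/((-509 - 1245456) - 4018590) = -271577/(-1245965 - 4018590) = -271577/(-5264555) = -271577*(-1/5264555) = 271577/5264555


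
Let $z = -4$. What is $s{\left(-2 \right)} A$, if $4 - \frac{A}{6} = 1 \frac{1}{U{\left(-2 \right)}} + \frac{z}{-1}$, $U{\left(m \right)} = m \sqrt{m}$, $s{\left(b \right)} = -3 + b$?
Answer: $\frac{15 i \sqrt{2}}{2} \approx 10.607 i$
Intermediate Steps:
$U{\left(m \right)} = m^{\frac{3}{2}}$
$A = - \frac{3 i \sqrt{2}}{2}$ ($A = 24 - 6 \left(1 \frac{1}{\left(-2\right)^{\frac{3}{2}}} - \frac{4}{-1}\right) = 24 - 6 \left(1 \frac{1}{\left(-2\right) i \sqrt{2}} - -4\right) = 24 - 6 \left(1 \frac{i \sqrt{2}}{4} + 4\right) = 24 - 6 \left(\frac{i \sqrt{2}}{4} + 4\right) = 24 - 6 \left(4 + \frac{i \sqrt{2}}{4}\right) = 24 - \left(24 + \frac{3 i \sqrt{2}}{2}\right) = - \frac{3 i \sqrt{2}}{2} \approx - 2.1213 i$)
$s{\left(-2 \right)} A = \left(-3 - 2\right) \left(- \frac{3 i \sqrt{2}}{2}\right) = - 5 \left(- \frac{3 i \sqrt{2}}{2}\right) = \frac{15 i \sqrt{2}}{2}$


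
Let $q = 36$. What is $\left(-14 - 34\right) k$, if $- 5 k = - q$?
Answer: $- \frac{1728}{5} \approx -345.6$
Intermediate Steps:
$k = \frac{36}{5}$ ($k = - \frac{\left(-1\right) 36}{5} = \left(- \frac{1}{5}\right) \left(-36\right) = \frac{36}{5} \approx 7.2$)
$\left(-14 - 34\right) k = \left(-14 - 34\right) \frac{36}{5} = \left(-48\right) \frac{36}{5} = - \frac{1728}{5}$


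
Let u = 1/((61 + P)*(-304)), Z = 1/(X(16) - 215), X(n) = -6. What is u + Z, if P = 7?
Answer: -1229/268736 ≈ -0.0045733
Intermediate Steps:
Z = -1/221 (Z = 1/(-6 - 215) = 1/(-221) = -1/221 ≈ -0.0045249)
u = -1/20672 (u = 1/((61 + 7)*(-304)) = -1/304/68 = (1/68)*(-1/304) = -1/20672 ≈ -4.8375e-5)
u + Z = -1/20672 - 1/221 = -1229/268736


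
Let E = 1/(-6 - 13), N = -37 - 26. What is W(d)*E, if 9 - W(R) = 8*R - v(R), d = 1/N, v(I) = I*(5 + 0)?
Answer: -10/21 ≈ -0.47619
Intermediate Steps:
N = -63
v(I) = 5*I (v(I) = I*5 = 5*I)
d = -1/63 (d = 1/(-63) = -1/63 ≈ -0.015873)
W(R) = 9 - 3*R (W(R) = 9 - (8*R - 5*R) = 9 - 3*R)
E = -1/19 (E = 1/(-19) = -1/19 ≈ -0.052632)
W(d)*E = (9 - 3*(-1/63))*(-1/19) = (9 + 1/21)*(-1/19) = (190/21)*(-1/19) = -10/21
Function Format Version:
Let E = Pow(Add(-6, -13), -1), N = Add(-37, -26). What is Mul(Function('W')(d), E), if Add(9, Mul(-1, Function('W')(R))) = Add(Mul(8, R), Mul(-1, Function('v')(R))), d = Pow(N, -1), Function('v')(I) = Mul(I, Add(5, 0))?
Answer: Rational(-10, 21) ≈ -0.47619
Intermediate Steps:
N = -63
Function('v')(I) = Mul(5, I) (Function('v')(I) = Mul(I, 5) = Mul(5, I))
d = Rational(-1, 63) (d = Pow(-63, -1) = Rational(-1, 63) ≈ -0.015873)
Function('W')(R) = Add(9, Mul(-3, R)) (Function('W')(R) = Add(9, Mul(-1, Add(Mul(8, R), Mul(-1, Mul(5, R))))) = Add(9, Mul(-1, Add(Mul(8, R), Mul(-5, R)))) = Add(9, Mul(-1, Mul(3, R))) = Add(9, Mul(-3, R)))
E = Rational(-1, 19) (E = Pow(-19, -1) = Rational(-1, 19) ≈ -0.052632)
Mul(Function('W')(d), E) = Mul(Add(9, Mul(-3, Rational(-1, 63))), Rational(-1, 19)) = Mul(Add(9, Rational(1, 21)), Rational(-1, 19)) = Mul(Rational(190, 21), Rational(-1, 19)) = Rational(-10, 21)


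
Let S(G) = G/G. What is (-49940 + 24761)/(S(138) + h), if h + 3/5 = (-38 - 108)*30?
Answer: 125895/21898 ≈ 5.7492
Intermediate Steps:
h = -21903/5 (h = -⅗ + (-38 - 108)*30 = -⅗ - 146*30 = -⅗ - 4380 = -21903/5 ≈ -4380.6)
S(G) = 1
(-49940 + 24761)/(S(138) + h) = (-49940 + 24761)/(1 - 21903/5) = -25179/(-21898/5) = -25179*(-5/21898) = 125895/21898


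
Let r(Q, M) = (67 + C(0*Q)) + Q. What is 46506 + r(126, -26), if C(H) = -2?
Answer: 46697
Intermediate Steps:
r(Q, M) = 65 + Q (r(Q, M) = (67 - 2) + Q = 65 + Q)
46506 + r(126, -26) = 46506 + (65 + 126) = 46506 + 191 = 46697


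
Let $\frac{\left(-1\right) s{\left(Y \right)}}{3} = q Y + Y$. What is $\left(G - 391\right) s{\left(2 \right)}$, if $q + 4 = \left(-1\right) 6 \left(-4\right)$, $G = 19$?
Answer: $46872$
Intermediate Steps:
$q = 20$ ($q = -4 + \left(-1\right) 6 \left(-4\right) = -4 - -24 = -4 + 24 = 20$)
$s{\left(Y \right)} = - 63 Y$ ($s{\left(Y \right)} = - 3 \left(20 Y + Y\right) = - 3 \cdot 21 Y = - 63 Y$)
$\left(G - 391\right) s{\left(2 \right)} = \left(19 - 391\right) \left(\left(-63\right) 2\right) = \left(19 - 391\right) \left(-126\right) = \left(-372\right) \left(-126\right) = 46872$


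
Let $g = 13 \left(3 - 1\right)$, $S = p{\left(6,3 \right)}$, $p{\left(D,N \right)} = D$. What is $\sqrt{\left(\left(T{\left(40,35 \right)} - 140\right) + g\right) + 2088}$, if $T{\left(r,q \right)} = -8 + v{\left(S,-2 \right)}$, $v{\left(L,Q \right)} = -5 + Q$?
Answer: $\sqrt{1959} \approx 44.261$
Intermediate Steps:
$S = 6$
$T{\left(r,q \right)} = -15$ ($T{\left(r,q \right)} = -8 - 7 = -15$)
$g = 26$ ($g = 13 \cdot 2 = 26$)
$\sqrt{\left(\left(T{\left(40,35 \right)} - 140\right) + g\right) + 2088} = \sqrt{\left(\left(-15 - 140\right) + 26\right) + 2088} = \sqrt{\left(-155 + 26\right) + 2088} = \sqrt{-129 + 2088} = \sqrt{1959}$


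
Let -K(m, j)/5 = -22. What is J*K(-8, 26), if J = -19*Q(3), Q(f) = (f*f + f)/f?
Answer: -8360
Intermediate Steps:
Q(f) = (f + f²)/f (Q(f) = (f² + f)/f = (f + f²)/f)
K(m, j) = 110 (K(m, j) = -5*(-22) = 110)
J = -76 (J = -19*(1 + 3) = -19*4 = -76)
J*K(-8, 26) = -76*110 = -8360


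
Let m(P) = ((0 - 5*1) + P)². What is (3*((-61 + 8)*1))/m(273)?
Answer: -159/71824 ≈ -0.0022137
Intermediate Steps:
m(P) = (-5 + P)² (m(P) = ((0 - 5) + P)² = (-5 + P)²)
(3*((-61 + 8)*1))/m(273) = (3*((-61 + 8)*1))/((-5 + 273)²) = (3*(-53*1))/(268²) = (3*(-53))/71824 = -159*1/71824 = -159/71824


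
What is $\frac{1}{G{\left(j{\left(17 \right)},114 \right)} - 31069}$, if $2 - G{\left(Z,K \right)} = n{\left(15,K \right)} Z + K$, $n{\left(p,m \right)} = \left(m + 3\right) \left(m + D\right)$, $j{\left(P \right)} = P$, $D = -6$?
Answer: $- \frac{1}{245993} \approx -4.0652 \cdot 10^{-6}$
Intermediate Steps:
$n{\left(p,m \right)} = \left(-6 + m\right) \left(3 + m\right)$ ($n{\left(p,m \right)} = \left(m + 3\right) \left(m - 6\right) = \left(3 + m\right) \left(-6 + m\right) = \left(-6 + m\right) \left(3 + m\right)$)
$G{\left(Z,K \right)} = 2 - K - Z \left(-18 + K^{2} - 3 K\right)$ ($G{\left(Z,K \right)} = 2 - \left(\left(-18 + K^{2} - 3 K\right) Z + K\right) = 2 - \left(Z \left(-18 + K^{2} - 3 K\right) + K\right) = 2 - \left(K + Z \left(-18 + K^{2} - 3 K\right)\right) = 2 - K - Z \left(-18 + K^{2} - 3 K\right)$)
$\frac{1}{G{\left(j{\left(17 \right)},114 \right)} - 31069} = \frac{1}{\left(2 - 114 + 17 \left(18 - 114^{2} + 3 \cdot 114\right)\right) - 31069} = \frac{1}{\left(2 - 114 + 17 \left(18 - 12996 + 342\right)\right) - 31069} = \frac{1}{\left(2 - 114 + 17 \left(-12636\right)\right) - 31069} = \frac{1}{\left(2 - 114 - 214812\right) - 31069} = \frac{1}{-214924 - 31069} = \frac{1}{-245993} = - \frac{1}{245993}$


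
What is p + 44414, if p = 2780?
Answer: 47194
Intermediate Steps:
p + 44414 = 2780 + 44414 = 47194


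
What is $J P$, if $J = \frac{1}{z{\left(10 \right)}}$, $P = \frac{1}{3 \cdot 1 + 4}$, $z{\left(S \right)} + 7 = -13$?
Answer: $- \frac{1}{140} \approx -0.0071429$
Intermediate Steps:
$z{\left(S \right)} = -20$ ($z{\left(S \right)} = -7 - 13 = -20$)
$P = \frac{1}{7}$ ($P = \frac{1}{3 + 4} = \frac{1}{7} \approx 0.14286$)
$J = - \frac{1}{20}$ ($J = \frac{1}{-20} = - \frac{1}{20} \approx -0.05$)
$J P = \left(- \frac{1}{20}\right) \frac{1}{7} = - \frac{1}{140}$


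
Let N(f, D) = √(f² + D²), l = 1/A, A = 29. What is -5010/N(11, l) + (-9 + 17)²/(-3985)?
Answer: -64/3985 - 72645*√101762/50881 ≈ -455.47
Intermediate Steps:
l = 1/29 ≈ 0.034483
N(f, D) = √(D² + f²)
-5010/N(11, l) + (-9 + 17)²/(-3985) = -5010/√((1/29)² + 11²) + (-9 + 17)²/(-3985) = -5010/√(1/841 + 121) + 8²*(-1/3985) = -5010*29*√101762/101762 + 64*(-1/3985) = -5010*29*√101762/101762 - 64/3985 = -72645*√101762/50881 - 64/3985 = -64/3985 - 72645*√101762/50881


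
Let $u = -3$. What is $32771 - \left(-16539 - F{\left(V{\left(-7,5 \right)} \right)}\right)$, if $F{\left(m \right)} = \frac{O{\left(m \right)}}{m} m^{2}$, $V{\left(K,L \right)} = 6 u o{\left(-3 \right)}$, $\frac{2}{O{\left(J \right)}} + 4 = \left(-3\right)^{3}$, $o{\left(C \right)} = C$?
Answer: $\frac{1528502}{31} \approx 49307.0$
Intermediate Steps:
$O{\left(J \right)} = - \frac{2}{31}$ ($O{\left(J \right)} = \frac{2}{-4 + \left(-3\right)^{3}} = \frac{2}{-4 - 27} = \frac{2}{-31} = 2 \left(- \frac{1}{31}\right) = - \frac{2}{31}$)
$V{\left(K,L \right)} = 54$ ($V{\left(K,L \right)} = 6 \left(-3\right) \left(-3\right) = \left(-18\right) \left(-3\right) = 54$)
$F{\left(m \right)} = - \frac{2 m}{31}$ ($F{\left(m \right)} = - \frac{2}{31 m} m^{2} = - \frac{2 m}{31}$)
$32771 - \left(-16539 - F{\left(V{\left(-7,5 \right)} \right)}\right) = 32771 - \left(-16539 - \left(- \frac{2}{31}\right) 54\right) = 32771 - \left(-16539 - - \frac{108}{31}\right) = 32771 - \left(-16539 + \frac{108}{31}\right) = 32771 - - \frac{512601}{31} = 32771 + \frac{512601}{31} = \frac{1528502}{31}$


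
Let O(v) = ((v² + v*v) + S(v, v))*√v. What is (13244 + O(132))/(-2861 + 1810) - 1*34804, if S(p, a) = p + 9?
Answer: -36592248/1051 - 69978*√33/1051 ≈ -35199.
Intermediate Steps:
S(p, a) = 9 + p
O(v) = √v*(9 + v + 2*v²) (O(v) = ((v² + v*v) + (9 + v))*√v = ((v² + v²) + (9 + v))*√v = (2*v² + (9 + v))*√v = (9 + v + 2*v²)*√v = √v*(9 + v + 2*v²))
(13244 + O(132))/(-2861 + 1810) - 1*34804 = (13244 + √132*(9 + 132 + 2*132²))/(-2861 + 1810) - 1*34804 = (13244 + (2*√33)*(9 + 132 + 2*17424))/(-1051) - 34804 = (13244 + (2*√33)*(9 + 132 + 34848))*(-1/1051) - 34804 = (13244 + (2*√33)*34989)*(-1/1051) - 34804 = (13244 + 69978*√33)*(-1/1051) - 34804 = (-13244/1051 - 69978*√33/1051) - 34804 = -36592248/1051 - 69978*√33/1051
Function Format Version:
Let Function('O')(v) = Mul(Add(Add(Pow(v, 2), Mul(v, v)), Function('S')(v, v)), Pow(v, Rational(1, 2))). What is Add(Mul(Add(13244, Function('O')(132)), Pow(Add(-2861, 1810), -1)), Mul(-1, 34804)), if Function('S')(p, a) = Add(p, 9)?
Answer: Add(Rational(-36592248, 1051), Mul(Rational(-69978, 1051), Pow(33, Rational(1, 2)))) ≈ -35199.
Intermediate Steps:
Function('S')(p, a) = Add(9, p)
Function('O')(v) = Mul(Pow(v, Rational(1, 2)), Add(9, v, Mul(2, Pow(v, 2)))) (Function('O')(v) = Mul(Add(Add(Pow(v, 2), Mul(v, v)), Add(9, v)), Pow(v, Rational(1, 2))) = Mul(Add(Add(Pow(v, 2), Pow(v, 2)), Add(9, v)), Pow(v, Rational(1, 2))) = Mul(Add(Mul(2, Pow(v, 2)), Add(9, v)), Pow(v, Rational(1, 2))) = Mul(Add(9, v, Mul(2, Pow(v, 2))), Pow(v, Rational(1, 2))) = Mul(Pow(v, Rational(1, 2)), Add(9, v, Mul(2, Pow(v, 2)))))
Add(Mul(Add(13244, Function('O')(132)), Pow(Add(-2861, 1810), -1)), Mul(-1, 34804)) = Add(Mul(Add(13244, Mul(Pow(132, Rational(1, 2)), Add(9, 132, Mul(2, Pow(132, 2))))), Pow(Add(-2861, 1810), -1)), Mul(-1, 34804)) = Add(Mul(Add(13244, Mul(Mul(2, Pow(33, Rational(1, 2))), Add(9, 132, Mul(2, 17424)))), Pow(-1051, -1)), -34804) = Add(Mul(Add(13244, Mul(Mul(2, Pow(33, Rational(1, 2))), Add(9, 132, 34848))), Rational(-1, 1051)), -34804) = Add(Mul(Add(13244, Mul(Mul(2, Pow(33, Rational(1, 2))), 34989)), Rational(-1, 1051)), -34804) = Add(Mul(Add(13244, Mul(69978, Pow(33, Rational(1, 2)))), Rational(-1, 1051)), -34804) = Add(Add(Rational(-13244, 1051), Mul(Rational(-69978, 1051), Pow(33, Rational(1, 2)))), -34804) = Add(Rational(-36592248, 1051), Mul(Rational(-69978, 1051), Pow(33, Rational(1, 2))))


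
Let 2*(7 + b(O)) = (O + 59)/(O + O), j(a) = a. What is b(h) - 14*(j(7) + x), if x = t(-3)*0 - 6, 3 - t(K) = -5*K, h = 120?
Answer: -9901/480 ≈ -20.627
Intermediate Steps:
t(K) = 3 + 5*K (t(K) = 3 - (-5)*K = 3 + 5*K)
x = -6 (x = (3 + 5*(-3))*0 - 6 = (3 - 15)*0 - 6 = -12*0 - 6 = 0 - 6 = -6)
b(O) = -7 + (59 + O)/(4*O) (b(O) = -7 + ((O + 59)/(O + O))/2 = -7 + ((59 + O)/((2*O)))/2 = -7 + ((59 + O)*(1/(2*O)))/2 = -7 + ((59 + O)/(2*O))/2 = -7 + (59 + O)/(4*O))
b(h) - 14*(j(7) + x) = (¼)*(59 - 27*120)/120 - 14*(7 - 6) = (¼)*(1/120)*(59 - 3240) - 14 = (¼)*(1/120)*(-3181) - 1*14 = -3181/480 - 14 = -9901/480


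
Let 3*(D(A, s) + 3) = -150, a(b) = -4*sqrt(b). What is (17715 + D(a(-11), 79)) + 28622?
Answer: 46284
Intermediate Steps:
D(A, s) = -53 (D(A, s) = -3 + (1/3)*(-150) = -3 - 50 = -53)
(17715 + D(a(-11), 79)) + 28622 = (17715 - 53) + 28622 = 17662 + 28622 = 46284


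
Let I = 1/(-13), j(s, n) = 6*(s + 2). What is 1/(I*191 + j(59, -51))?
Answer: 13/4567 ≈ 0.0028465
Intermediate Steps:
j(s, n) = 12 + 6*s (j(s, n) = 6*(2 + s) = 12 + 6*s)
I = -1/13 ≈ -0.076923
1/(I*191 + j(59, -51)) = 1/(-1/13*191 + (12 + 6*59)) = 1/(-191/13 + (12 + 354)) = 1/(-191/13 + 366) = 1/(4567/13) = 13/4567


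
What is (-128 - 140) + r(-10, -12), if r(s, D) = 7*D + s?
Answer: -362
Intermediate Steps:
r(s, D) = s + 7*D
(-128 - 140) + r(-10, -12) = (-128 - 140) + (-10 + 7*(-12)) = -268 + (-10 - 84) = -268 - 94 = -362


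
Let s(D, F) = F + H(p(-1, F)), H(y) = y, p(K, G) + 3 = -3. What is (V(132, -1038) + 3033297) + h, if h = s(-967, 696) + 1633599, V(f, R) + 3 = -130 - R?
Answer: 4668491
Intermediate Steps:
p(K, G) = -6 (p(K, G) = -3 - 3 = -6)
V(f, R) = -133 - R (V(f, R) = -3 + (-130 - R) = -133 - R)
s(D, F) = -6 + F (s(D, F) = F - 6 = -6 + F)
h = 1634289 (h = (-6 + 696) + 1633599 = 690 + 1633599 = 1634289)
(V(132, -1038) + 3033297) + h = ((-133 - 1*(-1038)) + 3033297) + 1634289 = ((-133 + 1038) + 3033297) + 1634289 = (905 + 3033297) + 1634289 = 3034202 + 1634289 = 4668491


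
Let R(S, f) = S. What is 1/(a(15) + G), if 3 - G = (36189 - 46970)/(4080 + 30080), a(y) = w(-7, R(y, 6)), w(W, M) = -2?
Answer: 34160/44941 ≈ 0.76011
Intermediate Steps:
a(y) = -2
G = 113261/34160 (G = 3 - (36189 - 46970)/(4080 + 30080) = 3 - (-10781)/34160 = 3 - 1*(-10781/34160) = 3 + 10781/34160 = 113261/34160 ≈ 3.3156)
1/(a(15) + G) = 1/(-2 + 113261/34160) = 1/(44941/34160) = 34160/44941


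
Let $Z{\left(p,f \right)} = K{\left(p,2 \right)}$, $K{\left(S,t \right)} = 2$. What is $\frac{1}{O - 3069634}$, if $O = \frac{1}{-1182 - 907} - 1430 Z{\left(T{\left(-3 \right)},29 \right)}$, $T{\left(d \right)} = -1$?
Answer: $- \frac{2089}{6418439967} \approx -3.2547 \cdot 10^{-7}$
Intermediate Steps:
$Z{\left(p,f \right)} = 2$
$O = - \frac{5974541}{2089}$ ($O = \frac{1}{-1182 - 907} - 2860 = \frac{1}{-2089} - 2860 = - \frac{1}{2089} - 2860 = - \frac{5974541}{2089} \approx -2860.0$)
$\frac{1}{O - 3069634} = \frac{1}{- \frac{5974541}{2089} - 3069634} = \frac{1}{- \frac{6418439967}{2089}} = - \frac{2089}{6418439967}$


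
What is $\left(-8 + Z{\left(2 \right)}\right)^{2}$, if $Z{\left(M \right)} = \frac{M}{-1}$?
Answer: $100$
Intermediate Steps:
$Z{\left(M \right)} = - M$ ($Z{\left(M \right)} = M \left(-1\right) = - M$)
$\left(-8 + Z{\left(2 \right)}\right)^{2} = \left(-8 - 2\right)^{2} = \left(-10\right)^{2} = 100$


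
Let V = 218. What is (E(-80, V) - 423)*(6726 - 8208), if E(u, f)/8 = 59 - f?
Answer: 2511990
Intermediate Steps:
E(u, f) = 472 - 8*f (E(u, f) = 8*(59 - f) = 472 - 8*f)
(E(-80, V) - 423)*(6726 - 8208) = ((472 - 8*218) - 423)*(6726 - 8208) = ((472 - 1744) - 423)*(-1482) = (-1272 - 423)*(-1482) = -1695*(-1482) = 2511990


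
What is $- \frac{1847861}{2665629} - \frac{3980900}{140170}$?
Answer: $- \frac{1087061716247}{37364121693} \approx -29.094$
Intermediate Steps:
$- \frac{1847861}{2665629} - \frac{3980900}{140170} = \left(-1847861\right) \frac{1}{2665629} - \frac{398090}{14017} = - \frac{1847861}{2665629} - \frac{398090}{14017} = - \frac{1087061716247}{37364121693}$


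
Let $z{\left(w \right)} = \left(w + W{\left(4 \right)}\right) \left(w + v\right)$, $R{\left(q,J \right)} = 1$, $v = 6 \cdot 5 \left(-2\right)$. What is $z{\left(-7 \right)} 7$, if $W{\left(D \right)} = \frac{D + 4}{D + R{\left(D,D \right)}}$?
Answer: $\frac{12663}{5} \approx 2532.6$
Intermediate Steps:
$v = -60$ ($v = 30 \left(-2\right) = -60$)
$W{\left(D \right)} = \frac{4 + D}{1 + D}$ ($W{\left(D \right)} = \frac{D + 4}{D + 1} = \frac{4 + D}{1 + D}$)
$z{\left(w \right)} = \left(-60 + w\right) \left(\frac{8}{5} + w\right)$ ($z{\left(w \right)} = \left(w + \frac{4 + 4}{1 + 4}\right) \left(w - 60\right) = \left(w + \frac{1}{5} \cdot 8\right) \left(-60 + w\right) = \left(w + \frac{8}{5}\right) \left(-60 + w\right) = \left(\frac{8}{5} + w\right) \left(-60 + w\right) = \left(-60 + w\right) \left(\frac{8}{5} + w\right)$)
$z{\left(-7 \right)} 7 = \left(-96 + \left(-7\right)^{2} - - \frac{2044}{5}\right) 7 = \left(-96 + 49 + \frac{2044}{5}\right) 7 = \frac{1809}{5} \cdot 7 = \frac{12663}{5}$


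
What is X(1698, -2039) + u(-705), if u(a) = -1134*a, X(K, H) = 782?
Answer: 800252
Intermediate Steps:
X(1698, -2039) + u(-705) = 782 - 1134*(-705) = 782 + 799470 = 800252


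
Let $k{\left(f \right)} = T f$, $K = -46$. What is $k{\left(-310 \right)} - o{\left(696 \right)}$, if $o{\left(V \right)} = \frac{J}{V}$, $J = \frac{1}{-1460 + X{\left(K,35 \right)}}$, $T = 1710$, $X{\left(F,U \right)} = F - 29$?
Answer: $- \frac{566337635999}{1068360} \approx -5.301 \cdot 10^{5}$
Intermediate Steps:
$X{\left(F,U \right)} = -29 + F$
$J = - \frac{1}{1535}$ ($J = \frac{1}{-1460 - 75} = \frac{1}{-1535} = - \frac{1}{1535} \approx -0.00065147$)
$k{\left(f \right)} = 1710 f$
$o{\left(V \right)} = - \frac{1}{1535 V}$
$k{\left(-310 \right)} - o{\left(696 \right)} = 1710 \left(-310\right) - - \frac{1}{1535 \cdot 696} = -530100 - \left(- \frac{1}{1535}\right) \frac{1}{696} = -530100 - - \frac{1}{1068360} = -530100 + \frac{1}{1068360} = - \frac{566337635999}{1068360}$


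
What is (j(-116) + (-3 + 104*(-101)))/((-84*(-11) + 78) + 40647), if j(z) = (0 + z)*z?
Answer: 983/13883 ≈ 0.070806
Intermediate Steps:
j(z) = z² (j(z) = z*z = z²)
(j(-116) + (-3 + 104*(-101)))/((-84*(-11) + 78) + 40647) = ((-116)² + (-3 + 104*(-101)))/((-84*(-11) + 78) + 40647) = (13456 + (-3 - 10504))/((924 + 78) + 40647) = (13456 - 10507)/(1002 + 40647) = 2949/41649 = 2949*(1/41649) = 983/13883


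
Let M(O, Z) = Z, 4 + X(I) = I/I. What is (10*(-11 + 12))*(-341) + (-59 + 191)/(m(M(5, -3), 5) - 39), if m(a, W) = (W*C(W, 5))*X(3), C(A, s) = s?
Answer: -64812/19 ≈ -3411.2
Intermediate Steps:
X(I) = -3 (X(I) = -4 + I/I = -4 + 1 = -3)
m(a, W) = -15*W (m(a, W) = (W*5)*(-3) = (5*W)*(-3) = -15*W)
(10*(-11 + 12))*(-341) + (-59 + 191)/(m(M(5, -3), 5) - 39) = (10*(-11 + 12))*(-341) + (-59 + 191)/(-15*5 - 39) = (10*1)*(-341) + 132/(-75 - 39) = 10*(-341) + 132/(-114) = -3410 + 132*(-1/114) = -3410 - 22/19 = -64812/19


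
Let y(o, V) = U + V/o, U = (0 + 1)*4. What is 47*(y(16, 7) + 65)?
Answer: 52217/16 ≈ 3263.6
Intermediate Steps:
U = 4 (U = 1*4 = 4)
y(o, V) = 4 + V/o
47*(y(16, 7) + 65) = 47*((4 + 7/16) + 65) = 47*(71/16 + 65) = 47*(1111/16) = 52217/16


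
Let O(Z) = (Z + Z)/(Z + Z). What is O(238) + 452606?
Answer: 452607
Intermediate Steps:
O(Z) = 1 (O(Z) = (2*Z)/((2*Z)) = (2*Z)*(1/(2*Z)) = 1)
O(238) + 452606 = 1 + 452606 = 452607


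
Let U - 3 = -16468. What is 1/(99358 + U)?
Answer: 1/82893 ≈ 1.2064e-5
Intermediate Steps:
U = -16465 (U = 3 - 16468 = -16465)
1/(99358 + U) = 1/(99358 - 16465) = 1/82893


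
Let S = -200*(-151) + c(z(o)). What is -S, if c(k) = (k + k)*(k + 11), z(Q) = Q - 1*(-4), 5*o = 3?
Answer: -758588/25 ≈ -30344.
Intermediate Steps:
o = ⅗ (o = (⅕)*3 = ⅗ ≈ 0.60000)
z(Q) = 4 + Q (z(Q) = Q + 4 = 4 + Q)
c(k) = 2*k*(11 + k) (c(k) = (2*k)*(11 + k) = 2*k*(11 + k))
S = 758588/25 (S = -200*(-151) + 2*(4 + ⅗)*(11 + (4 + ⅗)) = 30200 + 2*(23/5)*(11 + 23/5) = 30200 + 2*(23/5)*(78/5) = 30200 + 3588/25 = 758588/25 ≈ 30344.)
-S = -1*758588/25 = -758588/25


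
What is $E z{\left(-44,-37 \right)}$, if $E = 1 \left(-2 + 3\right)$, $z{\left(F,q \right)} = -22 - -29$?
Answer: $7$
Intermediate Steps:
$z{\left(F,q \right)} = 7$ ($z{\left(F,q \right)} = -22 + 29 = 7$)
$E = 1$ ($E = 1 \cdot 1 = 1$)
$E z{\left(-44,-37 \right)} = 1 \cdot 7 = 7$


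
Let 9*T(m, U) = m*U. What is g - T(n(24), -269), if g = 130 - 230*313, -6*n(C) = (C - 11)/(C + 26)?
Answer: -194025497/2700 ≈ -71861.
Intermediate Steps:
n(C) = -(-11 + C)/(6*(26 + C)) (n(C) = -(C - 11)/(6*(C + 26)) = -(-11 + C)/(6*(26 + C)))
T(m, U) = U*m/9 (T(m, U) = (m*U)/9 = (U*m)/9 = U*m/9)
g = -71860 (g = 130 - 71990 = -71860)
g - T(n(24), -269) = -71860 - (-269)*(11 - 1*24)/(6*(26 + 24))/9 = -71860 - (-269)*(⅙)*(11 - 24)/50/9 = -71860 - (-269)*(⅙)*(1/50)*(-13)/9 = -71860 - (-269)*(-13)/(9*300) = -71860 - 1*3497/2700 = -71860 - 3497/2700 = -194025497/2700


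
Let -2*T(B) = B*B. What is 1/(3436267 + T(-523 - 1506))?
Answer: 2/2755693 ≈ 7.2577e-7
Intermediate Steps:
T(B) = -B²/2 (T(B) = -B*B/2 = -B²/2)
1/(3436267 + T(-523 - 1506)) = 1/(3436267 - (-523 - 1506)²/2) = 1/(3436267 - ½*(-2029)²) = 1/(3436267 - ½*4116841) = 1/(3436267 - 4116841/2) = 1/(2755693/2) = 2/2755693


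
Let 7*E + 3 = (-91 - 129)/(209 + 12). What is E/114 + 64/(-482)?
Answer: -5856259/42502278 ≈ -0.13779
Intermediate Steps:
E = -883/1547 (E = -3/7 + ((-91 - 129)/(209 + 12))/7 = -3/7 + (-220/221)/7 = -3/7 + (-220*1/221)/7 = -3/7 + (⅐)*(-220/221) = -3/7 - 220/1547 = -883/1547 ≈ -0.57078)
E/114 + 64/(-482) = -883/1547/114 + 64/(-482) = -883/1547*1/114 + 64*(-1/482) = -883/176358 - 32/241 = -5856259/42502278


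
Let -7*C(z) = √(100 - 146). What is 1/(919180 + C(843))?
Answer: 22519910/20699850873823 + 7*I*√46/41399701747646 ≈ 1.0879e-6 + 1.1468e-12*I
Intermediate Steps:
C(z) = -I*√46/7 (C(z) = -√(100 - 146)/7 = -I*√46/7)
1/(919180 + C(843)) = 1/(919180 - I*√46/7)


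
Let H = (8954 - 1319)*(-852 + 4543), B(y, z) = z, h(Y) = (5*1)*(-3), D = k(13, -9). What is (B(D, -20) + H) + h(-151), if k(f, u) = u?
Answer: 28180750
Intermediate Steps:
D = -9
h(Y) = -15 (h(Y) = 5*(-3) = -15)
H = 28180785 (H = 7635*3691 = 28180785)
(B(D, -20) + H) + h(-151) = (-20 + 28180785) - 15 = 28180765 - 15 = 28180750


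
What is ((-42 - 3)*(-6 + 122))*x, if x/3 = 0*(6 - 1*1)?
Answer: 0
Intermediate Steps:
x = 0 (x = 3*(0*(6 - 1*1)) = 3*(0*(6 - 1)) = 3*(0*5) = 3*0 = 0)
((-42 - 3)*(-6 + 122))*x = ((-42 - 3)*(-6 + 122))*0 = -45*116*0 = -5220*0 = 0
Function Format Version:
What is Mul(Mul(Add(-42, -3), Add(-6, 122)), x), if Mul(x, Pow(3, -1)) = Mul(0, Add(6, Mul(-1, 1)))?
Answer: 0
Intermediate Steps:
x = 0 (x = Mul(3, Mul(0, Add(6, Mul(-1, 1)))) = Mul(3, Mul(0, Add(6, -1))) = Mul(3, Mul(0, 5)) = Mul(3, 0) = 0)
Mul(Mul(Add(-42, -3), Add(-6, 122)), x) = Mul(Mul(Add(-42, -3), Add(-6, 122)), 0) = Mul(Mul(-45, 116), 0) = Mul(-5220, 0) = 0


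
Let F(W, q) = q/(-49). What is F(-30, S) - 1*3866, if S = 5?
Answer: -189439/49 ≈ -3866.1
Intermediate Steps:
F(W, q) = -q/49 (F(W, q) = q*(-1/49) = -q/49)
F(-30, S) - 1*3866 = -1/49*5 - 1*3866 = -5/49 - 3866 = -189439/49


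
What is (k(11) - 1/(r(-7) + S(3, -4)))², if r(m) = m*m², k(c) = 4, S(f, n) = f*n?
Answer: 2019241/126025 ≈ 16.023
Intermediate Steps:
r(m) = m³
(k(11) - 1/(r(-7) + S(3, -4)))² = (4 - 1/((-7)³ + 3*(-4)))² = (4 - 1/(-343 - 12))² = (4 - 1/(-355))² = (4 - 1*(-1/355))² = (4 + 1/355)² = (1421/355)² = 2019241/126025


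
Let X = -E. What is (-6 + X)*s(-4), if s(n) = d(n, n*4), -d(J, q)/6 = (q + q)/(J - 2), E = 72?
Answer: 2496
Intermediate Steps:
d(J, q) = -12*q/(-2 + J) (d(J, q) = -6*(q + q)/(J - 2) = -6*2*q/(-2 + J) = -12*q/(-2 + J))
s(n) = -48*n/(-2 + n) (s(n) = -12*n*4/(-2 + n) = -12*4*n/(-2 + n) = -48*n/(-2 + n))
X = -72 (X = -1*72 = -72)
(-6 + X)*s(-4) = (-6 - 72)*(-48*(-4)/(-2 - 4)) = -(-3744)*(-4)/(-6) = -(-3744)*(-4)*(-1)/6 = -78*(-32) = 2496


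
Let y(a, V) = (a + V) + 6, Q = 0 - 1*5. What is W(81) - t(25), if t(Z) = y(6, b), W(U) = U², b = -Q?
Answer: 6544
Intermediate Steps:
Q = -5 (Q = 0 - 5 = -5)
b = 5 (b = -1*(-5) = 5)
y(a, V) = 6 + V + a (y(a, V) = (V + a) + 6 = 6 + V + a)
t(Z) = 17 (t(Z) = 6 + 5 + 6 = 17)
W(81) - t(25) = 81² - 1*17 = 6561 - 17 = 6544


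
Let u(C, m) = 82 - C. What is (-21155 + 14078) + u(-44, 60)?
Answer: -6951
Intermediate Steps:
(-21155 + 14078) + u(-44, 60) = (-21155 + 14078) + (82 - 1*(-44)) = -7077 + (82 + 44) = -7077 + 126 = -6951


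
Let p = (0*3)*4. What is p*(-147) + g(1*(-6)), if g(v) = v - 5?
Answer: -11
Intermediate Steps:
g(v) = -5 + v
p = 0 (p = 0*4 = 0)
p*(-147) + g(1*(-6)) = 0*(-147) + (-5 + 1*(-6)) = 0 + (-5 - 6) = 0 - 11 = -11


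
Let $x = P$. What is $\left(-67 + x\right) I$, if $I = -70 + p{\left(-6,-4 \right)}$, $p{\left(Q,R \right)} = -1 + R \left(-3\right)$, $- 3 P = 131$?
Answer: $\frac{19588}{3} \approx 6529.3$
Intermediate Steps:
$P = - \frac{131}{3}$ ($P = \left(- \frac{1}{3}\right) 131 = - \frac{131}{3} \approx -43.667$)
$p{\left(Q,R \right)} = -1 - 3 R$
$x = - \frac{131}{3} \approx -43.667$
$I = -59$ ($I = -70 - -11 = -70 + \left(-1 + 12\right) = -70 + 11 = -59$)
$\left(-67 + x\right) I = \left(-67 - \frac{131}{3}\right) \left(-59\right) = \left(- \frac{332}{3}\right) \left(-59\right) = \frac{19588}{3}$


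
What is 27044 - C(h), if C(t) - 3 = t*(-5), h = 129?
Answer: 27686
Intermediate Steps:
C(t) = 3 - 5*t (C(t) = 3 + t*(-5) = 3 - 5*t)
27044 - C(h) = 27044 - (3 - 5*129) = 27044 - (3 - 645) = 27044 - 1*(-642) = 27044 + 642 = 27686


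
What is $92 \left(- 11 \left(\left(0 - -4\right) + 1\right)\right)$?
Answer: $-5060$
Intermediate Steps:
$92 \left(- 11 \left(\left(0 - -4\right) + 1\right)\right) = 92 \left(- 11 \left(\left(0 + 4\right) + 1\right)\right) = 92 \left(- 11 \left(4 + 1\right)\right) = 92 \left(- 11 \cdot 5\right) = 92 \left(\left(-1\right) 55\right) = 92 \left(-55\right) = -5060$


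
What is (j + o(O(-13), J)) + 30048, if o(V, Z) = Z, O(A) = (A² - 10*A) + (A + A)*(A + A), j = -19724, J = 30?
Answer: 10354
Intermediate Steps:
O(A) = -10*A + 5*A² (O(A) = (A² - 10*A) + (2*A)*(2*A) = (A² - 10*A) + 4*A² = -10*A + 5*A²)
(j + o(O(-13), J)) + 30048 = (-19724 + 30) + 30048 = -19694 + 30048 = 10354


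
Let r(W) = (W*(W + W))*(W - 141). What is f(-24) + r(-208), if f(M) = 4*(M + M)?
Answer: -30198464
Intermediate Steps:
f(M) = 8*M (f(M) = 4*(2*M) = 8*M)
r(W) = 2*W²*(-141 + W) (r(W) = (W*(2*W))*(-141 + W) = (2*W²)*(-141 + W) = 2*W²*(-141 + W))
f(-24) + r(-208) = 8*(-24) + 2*(-208)²*(-141 - 208) = -192 + 2*43264*(-349) = -192 - 30198272 = -30198464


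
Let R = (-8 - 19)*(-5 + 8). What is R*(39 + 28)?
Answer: -5427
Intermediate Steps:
R = -81 (R = -27*3 = -81)
R*(39 + 28) = -81*(39 + 28) = -81*67 = -5427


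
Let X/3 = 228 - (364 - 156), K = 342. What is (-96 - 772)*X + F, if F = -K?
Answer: -52422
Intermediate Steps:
F = -342 (F = -1*342 = -342)
X = 60 (X = 3*(228 - (364 - 156)) = 3*(228 - 1*208) = 3*(228 - 208) = 3*20 = 60)
(-96 - 772)*X + F = (-96 - 772)*60 - 342 = -868*60 - 342 = -52080 - 342 = -52422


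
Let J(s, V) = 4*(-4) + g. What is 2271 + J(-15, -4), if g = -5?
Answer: 2250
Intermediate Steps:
J(s, V) = -21 (J(s, V) = 4*(-4) - 5 = -16 - 5 = -21)
2271 + J(-15, -4) = 2271 - 21 = 2250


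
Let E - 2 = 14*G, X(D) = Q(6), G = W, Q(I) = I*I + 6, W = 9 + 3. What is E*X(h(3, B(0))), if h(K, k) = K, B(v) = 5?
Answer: 7140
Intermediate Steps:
W = 12
Q(I) = 6 + I**2 (Q(I) = I**2 + 6 = 6 + I**2)
G = 12
X(D) = 42 (X(D) = 6 + 6**2 = 6 + 36 = 42)
E = 170 (E = 2 + 14*12 = 2 + 168 = 170)
E*X(h(3, B(0))) = 170*42 = 7140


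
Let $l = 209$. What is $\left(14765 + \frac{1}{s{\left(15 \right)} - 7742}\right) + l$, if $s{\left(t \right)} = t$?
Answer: $\frac{115704097}{7727} \approx 14974.0$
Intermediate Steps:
$\left(14765 + \frac{1}{s{\left(15 \right)} - 7742}\right) + l = \left(14765 + \frac{1}{15 - 7742}\right) + 209 = \left(14765 + \frac{1}{-7727}\right) + 209 = \left(14765 - \frac{1}{7727}\right) + 209 = \frac{114089154}{7727} + 209 = \frac{115704097}{7727}$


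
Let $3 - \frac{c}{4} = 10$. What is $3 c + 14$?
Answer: $-70$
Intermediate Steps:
$c = -28$ ($c = 12 - 40 = -28$)
$3 c + 14 = 3 \left(-28\right) + 14 = -84 + 14 = -70$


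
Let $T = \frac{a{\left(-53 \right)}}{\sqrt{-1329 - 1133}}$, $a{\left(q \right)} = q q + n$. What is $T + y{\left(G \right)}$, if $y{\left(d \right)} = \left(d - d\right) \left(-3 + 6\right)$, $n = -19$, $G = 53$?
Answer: $- \frac{1395 i \sqrt{2462}}{1231} \approx - 56.229 i$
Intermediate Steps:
$y{\left(d \right)} = 0$ ($y{\left(d \right)} = 0 \cdot 3 = 0$)
$a{\left(q \right)} = -19 + q^{2}$ ($a{\left(q \right)} = q q - 19 = q^{2} - 19 = -19 + q^{2}$)
$T = - \frac{1395 i \sqrt{2462}}{1231}$ ($T = \frac{-19 + \left(-53\right)^{2}}{\sqrt{-1329 - 1133}} = \frac{-19 + 2809}{\sqrt{-2462}} = \frac{2790}{i \sqrt{2462}} = 2790 \left(- \frac{i \sqrt{2462}}{2462}\right) = - \frac{1395 i \sqrt{2462}}{1231} \approx - 56.229 i$)
$T + y{\left(G \right)} = - \frac{1395 i \sqrt{2462}}{1231} + 0 = - \frac{1395 i \sqrt{2462}}{1231}$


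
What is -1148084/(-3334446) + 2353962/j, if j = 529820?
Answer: 2114359259983/441664044930 ≈ 4.7873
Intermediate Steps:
-1148084/(-3334446) + 2353962/j = -1148084/(-3334446) + 2353962/529820 = -1148084*(-1/3334446) + 2353962*(1/529820) = 574042/1667223 + 1176981/264910 = 2114359259983/441664044930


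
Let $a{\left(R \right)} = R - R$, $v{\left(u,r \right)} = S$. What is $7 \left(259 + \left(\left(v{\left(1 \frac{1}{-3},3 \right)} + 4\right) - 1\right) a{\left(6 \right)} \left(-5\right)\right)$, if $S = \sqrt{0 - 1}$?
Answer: $1813$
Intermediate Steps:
$S = i$ ($S = \sqrt{-1} = i \approx 1.0 i$)
$v{\left(u,r \right)} = i$
$a{\left(R \right)} = 0$
$7 \left(259 + \left(\left(v{\left(1 \frac{1}{-3},3 \right)} + 4\right) - 1\right) a{\left(6 \right)} \left(-5\right)\right) = 7 \left(259 + \left(\left(i + 4\right) - 1\right) 0 \left(-5\right)\right) = 7 \left(259 + \left(\left(4 + i\right) - 1\right) 0 \left(-5\right)\right) = 7 \left(259 + \left(3 + i\right) 0 \left(-5\right)\right) = 7 \left(259 + 0 \left(-5\right)\right) = 7 \left(259 + 0\right) = 7 \cdot 259 = 1813$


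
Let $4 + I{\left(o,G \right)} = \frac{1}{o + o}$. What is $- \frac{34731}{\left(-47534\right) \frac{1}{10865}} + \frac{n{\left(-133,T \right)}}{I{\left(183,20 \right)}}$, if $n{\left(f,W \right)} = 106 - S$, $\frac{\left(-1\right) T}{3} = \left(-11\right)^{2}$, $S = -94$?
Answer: $\frac{548586948045}{69542242} \approx 7888.5$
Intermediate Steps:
$T = -363$ ($T = - 3 \left(-11\right)^{2} = \left(-3\right) 121 = -363$)
$n{\left(f,W \right)} = 200$ ($n{\left(f,W \right)} = 106 - -94 = 106 + 94 = 200$)
$I{\left(o,G \right)} = -4 + \frac{1}{2 o}$ ($I{\left(o,G \right)} = -4 + \frac{1}{o + o} = -4 + \frac{1}{2 o}$)
$- \frac{34731}{\left(-47534\right) \frac{1}{10865}} + \frac{n{\left(-133,T \right)}}{I{\left(183,20 \right)}} = - \frac{34731}{\left(-47534\right) \frac{1}{10865}} + \frac{200}{-4 + \frac{1}{2 \cdot 183}} = - \frac{34731}{\left(-47534\right) \frac{1}{10865}} + \frac{200}{-4 + \frac{1}{2} \cdot \frac{1}{183}} = - \frac{34731}{- \frac{47534}{10865}} + \frac{200}{-4 + \frac{1}{366}} = \left(-34731\right) \left(- \frac{10865}{47534}\right) + \frac{200}{- \frac{1463}{366}} = \frac{377352315}{47534} + 200 \left(- \frac{366}{1463}\right) = \frac{377352315}{47534} - \frac{73200}{1463} = \frac{548586948045}{69542242}$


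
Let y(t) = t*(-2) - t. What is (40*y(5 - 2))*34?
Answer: -12240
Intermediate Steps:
y(t) = -3*t (y(t) = -2*t - t = -3*t)
(40*y(5 - 2))*34 = (40*(-3*(5 - 2)))*34 = (40*(-3*3))*34 = (40*(-9))*34 = -360*34 = -12240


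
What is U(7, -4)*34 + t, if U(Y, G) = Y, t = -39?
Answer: 199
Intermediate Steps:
U(7, -4)*34 + t = 7*34 - 39 = 238 - 39 = 199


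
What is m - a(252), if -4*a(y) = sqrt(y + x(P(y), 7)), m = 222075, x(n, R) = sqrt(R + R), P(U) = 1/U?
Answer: 222075 + sqrt(252 + sqrt(14))/4 ≈ 2.2208e+5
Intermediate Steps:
x(n, R) = sqrt(2)*sqrt(R) (x(n, R) = sqrt(2*R) = sqrt(2)*sqrt(R))
a(y) = -sqrt(y + sqrt(14))/4 (a(y) = -sqrt(y + sqrt(2)*sqrt(7))/4 = -sqrt(y + sqrt(14))/4)
m - a(252) = 222075 - (-1)*sqrt(252 + sqrt(14))/4 = 222075 + sqrt(252 + sqrt(14))/4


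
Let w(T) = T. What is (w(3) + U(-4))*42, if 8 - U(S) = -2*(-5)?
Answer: 42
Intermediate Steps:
U(S) = -2 (U(S) = 8 - (-2)*(-5) = 8 - 1*10 = 8 - 10 = -2)
(w(3) + U(-4))*42 = (3 - 2)*42 = 1*42 = 42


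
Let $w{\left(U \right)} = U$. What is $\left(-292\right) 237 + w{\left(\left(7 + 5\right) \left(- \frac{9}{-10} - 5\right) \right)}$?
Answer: $- \frac{346266}{5} \approx -69253.0$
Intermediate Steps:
$\left(-292\right) 237 + w{\left(\left(7 + 5\right) \left(- \frac{9}{-10} - 5\right) \right)} = \left(-292\right) 237 + \left(7 + 5\right) \left(- \frac{9}{-10} - 5\right) = -69204 + 12 \left(\left(-9\right) \left(- \frac{1}{10}\right) - 5\right) = -69204 + 12 \left(\frac{9}{10} - 5\right) = -69204 + 12 \left(- \frac{41}{10}\right) = -69204 - \frac{246}{5} = - \frac{346266}{5}$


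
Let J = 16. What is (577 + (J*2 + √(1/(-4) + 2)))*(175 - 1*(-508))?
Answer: 415947 + 683*√7/2 ≈ 4.1685e+5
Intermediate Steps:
(577 + (J*2 + √(1/(-4) + 2)))*(175 - 1*(-508)) = (577 + (16*2 + √(1/(-4) + 2)))*(175 - 1*(-508)) = (577 + (32 + √(-¼ + 2)))*(175 + 508) = (577 + (32 + √(7/4)))*683 = (577 + (32 + √7/2))*683 = (609 + √7/2)*683 = 415947 + 683*√7/2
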